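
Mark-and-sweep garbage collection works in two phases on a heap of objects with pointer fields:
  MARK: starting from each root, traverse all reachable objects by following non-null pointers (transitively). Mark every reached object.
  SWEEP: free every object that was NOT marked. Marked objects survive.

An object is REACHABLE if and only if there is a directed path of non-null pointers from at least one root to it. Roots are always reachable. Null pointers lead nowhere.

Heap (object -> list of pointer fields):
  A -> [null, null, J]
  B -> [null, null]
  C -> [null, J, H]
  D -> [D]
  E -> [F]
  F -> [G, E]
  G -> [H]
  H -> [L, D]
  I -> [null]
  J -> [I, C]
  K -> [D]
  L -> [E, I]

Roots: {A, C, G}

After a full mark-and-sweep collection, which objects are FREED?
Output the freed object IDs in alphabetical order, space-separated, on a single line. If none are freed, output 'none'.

Roots: A C G
Mark A: refs=null null J, marked=A
Mark C: refs=null J H, marked=A C
Mark G: refs=H, marked=A C G
Mark J: refs=I C, marked=A C G J
Mark H: refs=L D, marked=A C G H J
Mark I: refs=null, marked=A C G H I J
Mark L: refs=E I, marked=A C G H I J L
Mark D: refs=D, marked=A C D G H I J L
Mark E: refs=F, marked=A C D E G H I J L
Mark F: refs=G E, marked=A C D E F G H I J L
Unmarked (collected): B K

Answer: B K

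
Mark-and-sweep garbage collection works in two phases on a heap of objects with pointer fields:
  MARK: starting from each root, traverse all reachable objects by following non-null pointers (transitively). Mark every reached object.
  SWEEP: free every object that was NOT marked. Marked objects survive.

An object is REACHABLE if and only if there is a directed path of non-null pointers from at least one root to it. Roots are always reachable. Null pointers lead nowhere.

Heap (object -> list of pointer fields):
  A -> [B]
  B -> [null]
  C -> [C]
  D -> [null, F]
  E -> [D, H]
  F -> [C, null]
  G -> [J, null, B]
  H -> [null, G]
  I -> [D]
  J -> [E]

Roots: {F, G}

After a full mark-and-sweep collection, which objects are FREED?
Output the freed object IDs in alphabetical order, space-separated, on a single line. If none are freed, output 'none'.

Answer: A I

Derivation:
Roots: F G
Mark F: refs=C null, marked=F
Mark G: refs=J null B, marked=F G
Mark C: refs=C, marked=C F G
Mark J: refs=E, marked=C F G J
Mark B: refs=null, marked=B C F G J
Mark E: refs=D H, marked=B C E F G J
Mark D: refs=null F, marked=B C D E F G J
Mark H: refs=null G, marked=B C D E F G H J
Unmarked (collected): A I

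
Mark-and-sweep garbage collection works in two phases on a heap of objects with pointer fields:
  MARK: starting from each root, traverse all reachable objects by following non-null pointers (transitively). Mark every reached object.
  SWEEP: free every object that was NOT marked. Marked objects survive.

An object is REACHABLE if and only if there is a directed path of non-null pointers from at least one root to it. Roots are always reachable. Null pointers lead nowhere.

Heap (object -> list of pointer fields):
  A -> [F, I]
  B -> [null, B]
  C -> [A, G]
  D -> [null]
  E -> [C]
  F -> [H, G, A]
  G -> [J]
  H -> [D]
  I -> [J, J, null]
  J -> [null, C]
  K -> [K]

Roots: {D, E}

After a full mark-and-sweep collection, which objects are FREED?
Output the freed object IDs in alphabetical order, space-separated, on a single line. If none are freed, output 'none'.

Answer: B K

Derivation:
Roots: D E
Mark D: refs=null, marked=D
Mark E: refs=C, marked=D E
Mark C: refs=A G, marked=C D E
Mark A: refs=F I, marked=A C D E
Mark G: refs=J, marked=A C D E G
Mark F: refs=H G A, marked=A C D E F G
Mark I: refs=J J null, marked=A C D E F G I
Mark J: refs=null C, marked=A C D E F G I J
Mark H: refs=D, marked=A C D E F G H I J
Unmarked (collected): B K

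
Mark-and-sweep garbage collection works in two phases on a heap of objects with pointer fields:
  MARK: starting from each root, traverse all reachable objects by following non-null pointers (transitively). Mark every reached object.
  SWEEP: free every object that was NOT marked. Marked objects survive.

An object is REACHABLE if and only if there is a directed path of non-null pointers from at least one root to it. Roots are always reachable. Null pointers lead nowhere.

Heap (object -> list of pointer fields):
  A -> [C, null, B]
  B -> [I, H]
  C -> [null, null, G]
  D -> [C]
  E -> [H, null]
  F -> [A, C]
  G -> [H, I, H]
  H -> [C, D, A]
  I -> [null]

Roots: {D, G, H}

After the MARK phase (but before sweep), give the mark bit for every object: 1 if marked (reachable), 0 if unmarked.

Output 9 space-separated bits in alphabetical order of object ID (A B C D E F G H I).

Roots: D G H
Mark D: refs=C, marked=D
Mark G: refs=H I H, marked=D G
Mark H: refs=C D A, marked=D G H
Mark C: refs=null null G, marked=C D G H
Mark I: refs=null, marked=C D G H I
Mark A: refs=C null B, marked=A C D G H I
Mark B: refs=I H, marked=A B C D G H I
Unmarked (collected): E F

Answer: 1 1 1 1 0 0 1 1 1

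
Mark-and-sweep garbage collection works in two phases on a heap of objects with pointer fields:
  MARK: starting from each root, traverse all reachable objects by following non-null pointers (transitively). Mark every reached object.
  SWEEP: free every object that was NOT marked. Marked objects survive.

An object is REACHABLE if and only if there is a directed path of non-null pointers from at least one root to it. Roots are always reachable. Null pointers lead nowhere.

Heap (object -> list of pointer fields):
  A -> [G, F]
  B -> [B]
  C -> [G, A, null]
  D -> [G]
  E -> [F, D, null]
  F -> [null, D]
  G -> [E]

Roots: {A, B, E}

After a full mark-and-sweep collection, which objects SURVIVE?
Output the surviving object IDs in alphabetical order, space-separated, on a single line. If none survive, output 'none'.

Roots: A B E
Mark A: refs=G F, marked=A
Mark B: refs=B, marked=A B
Mark E: refs=F D null, marked=A B E
Mark G: refs=E, marked=A B E G
Mark F: refs=null D, marked=A B E F G
Mark D: refs=G, marked=A B D E F G
Unmarked (collected): C

Answer: A B D E F G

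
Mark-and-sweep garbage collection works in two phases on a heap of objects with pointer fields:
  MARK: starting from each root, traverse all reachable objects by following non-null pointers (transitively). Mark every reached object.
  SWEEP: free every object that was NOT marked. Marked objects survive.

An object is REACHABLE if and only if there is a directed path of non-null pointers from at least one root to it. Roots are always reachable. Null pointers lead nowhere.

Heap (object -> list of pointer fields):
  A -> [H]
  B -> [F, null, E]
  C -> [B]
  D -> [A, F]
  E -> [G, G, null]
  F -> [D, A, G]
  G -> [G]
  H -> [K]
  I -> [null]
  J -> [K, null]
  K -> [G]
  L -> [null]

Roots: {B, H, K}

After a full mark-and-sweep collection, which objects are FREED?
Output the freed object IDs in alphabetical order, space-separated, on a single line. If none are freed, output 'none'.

Answer: C I J L

Derivation:
Roots: B H K
Mark B: refs=F null E, marked=B
Mark H: refs=K, marked=B H
Mark K: refs=G, marked=B H K
Mark F: refs=D A G, marked=B F H K
Mark E: refs=G G null, marked=B E F H K
Mark G: refs=G, marked=B E F G H K
Mark D: refs=A F, marked=B D E F G H K
Mark A: refs=H, marked=A B D E F G H K
Unmarked (collected): C I J L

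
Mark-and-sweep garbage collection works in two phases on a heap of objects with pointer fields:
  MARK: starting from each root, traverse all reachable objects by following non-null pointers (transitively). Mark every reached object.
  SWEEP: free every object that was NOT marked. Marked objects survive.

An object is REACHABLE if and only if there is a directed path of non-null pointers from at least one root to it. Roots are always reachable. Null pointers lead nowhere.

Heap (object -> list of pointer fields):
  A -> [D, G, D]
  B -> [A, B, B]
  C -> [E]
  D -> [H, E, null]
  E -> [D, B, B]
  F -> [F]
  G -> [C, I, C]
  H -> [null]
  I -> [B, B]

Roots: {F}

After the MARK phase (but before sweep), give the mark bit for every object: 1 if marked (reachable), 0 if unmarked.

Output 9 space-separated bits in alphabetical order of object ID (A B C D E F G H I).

Answer: 0 0 0 0 0 1 0 0 0

Derivation:
Roots: F
Mark F: refs=F, marked=F
Unmarked (collected): A B C D E G H I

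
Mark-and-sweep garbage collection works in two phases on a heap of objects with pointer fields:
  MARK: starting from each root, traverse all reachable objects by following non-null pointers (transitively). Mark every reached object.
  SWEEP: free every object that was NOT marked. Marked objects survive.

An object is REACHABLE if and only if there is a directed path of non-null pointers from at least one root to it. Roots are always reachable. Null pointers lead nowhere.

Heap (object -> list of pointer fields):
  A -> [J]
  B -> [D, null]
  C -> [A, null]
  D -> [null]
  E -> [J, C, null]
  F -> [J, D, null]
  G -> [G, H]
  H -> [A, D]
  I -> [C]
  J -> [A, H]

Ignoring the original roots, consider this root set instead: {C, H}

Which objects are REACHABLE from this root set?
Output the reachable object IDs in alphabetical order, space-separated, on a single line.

Roots: C H
Mark C: refs=A null, marked=C
Mark H: refs=A D, marked=C H
Mark A: refs=J, marked=A C H
Mark D: refs=null, marked=A C D H
Mark J: refs=A H, marked=A C D H J
Unmarked (collected): B E F G I

Answer: A C D H J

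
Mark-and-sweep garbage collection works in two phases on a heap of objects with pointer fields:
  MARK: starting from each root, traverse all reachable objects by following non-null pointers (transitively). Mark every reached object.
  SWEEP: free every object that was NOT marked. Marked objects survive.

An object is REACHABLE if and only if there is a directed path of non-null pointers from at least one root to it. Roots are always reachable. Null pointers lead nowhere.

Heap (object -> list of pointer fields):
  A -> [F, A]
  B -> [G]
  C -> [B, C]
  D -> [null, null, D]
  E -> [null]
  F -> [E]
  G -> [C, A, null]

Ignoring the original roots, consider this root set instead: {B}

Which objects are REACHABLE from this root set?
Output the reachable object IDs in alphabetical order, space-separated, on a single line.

Answer: A B C E F G

Derivation:
Roots: B
Mark B: refs=G, marked=B
Mark G: refs=C A null, marked=B G
Mark C: refs=B C, marked=B C G
Mark A: refs=F A, marked=A B C G
Mark F: refs=E, marked=A B C F G
Mark E: refs=null, marked=A B C E F G
Unmarked (collected): D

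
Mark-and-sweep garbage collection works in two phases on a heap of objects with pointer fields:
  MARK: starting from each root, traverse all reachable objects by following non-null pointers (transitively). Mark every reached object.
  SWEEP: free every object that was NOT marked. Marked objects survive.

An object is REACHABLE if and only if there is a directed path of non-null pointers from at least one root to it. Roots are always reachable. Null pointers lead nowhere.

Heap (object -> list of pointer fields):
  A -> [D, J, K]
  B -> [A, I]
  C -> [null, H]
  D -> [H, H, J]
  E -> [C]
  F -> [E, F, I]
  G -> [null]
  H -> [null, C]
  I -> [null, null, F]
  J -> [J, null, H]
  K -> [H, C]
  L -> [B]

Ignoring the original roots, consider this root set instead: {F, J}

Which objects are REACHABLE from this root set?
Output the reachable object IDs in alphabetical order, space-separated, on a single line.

Roots: F J
Mark F: refs=E F I, marked=F
Mark J: refs=J null H, marked=F J
Mark E: refs=C, marked=E F J
Mark I: refs=null null F, marked=E F I J
Mark H: refs=null C, marked=E F H I J
Mark C: refs=null H, marked=C E F H I J
Unmarked (collected): A B D G K L

Answer: C E F H I J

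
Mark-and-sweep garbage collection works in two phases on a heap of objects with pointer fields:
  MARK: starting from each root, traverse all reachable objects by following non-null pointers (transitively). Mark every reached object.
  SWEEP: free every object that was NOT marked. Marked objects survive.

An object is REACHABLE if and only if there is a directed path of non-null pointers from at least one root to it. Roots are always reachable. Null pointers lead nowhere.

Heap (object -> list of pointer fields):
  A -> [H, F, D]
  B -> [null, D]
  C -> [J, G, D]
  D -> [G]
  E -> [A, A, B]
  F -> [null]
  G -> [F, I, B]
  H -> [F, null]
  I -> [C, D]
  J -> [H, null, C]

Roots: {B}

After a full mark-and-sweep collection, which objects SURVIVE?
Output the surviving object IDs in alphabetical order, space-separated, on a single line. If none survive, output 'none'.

Roots: B
Mark B: refs=null D, marked=B
Mark D: refs=G, marked=B D
Mark G: refs=F I B, marked=B D G
Mark F: refs=null, marked=B D F G
Mark I: refs=C D, marked=B D F G I
Mark C: refs=J G D, marked=B C D F G I
Mark J: refs=H null C, marked=B C D F G I J
Mark H: refs=F null, marked=B C D F G H I J
Unmarked (collected): A E

Answer: B C D F G H I J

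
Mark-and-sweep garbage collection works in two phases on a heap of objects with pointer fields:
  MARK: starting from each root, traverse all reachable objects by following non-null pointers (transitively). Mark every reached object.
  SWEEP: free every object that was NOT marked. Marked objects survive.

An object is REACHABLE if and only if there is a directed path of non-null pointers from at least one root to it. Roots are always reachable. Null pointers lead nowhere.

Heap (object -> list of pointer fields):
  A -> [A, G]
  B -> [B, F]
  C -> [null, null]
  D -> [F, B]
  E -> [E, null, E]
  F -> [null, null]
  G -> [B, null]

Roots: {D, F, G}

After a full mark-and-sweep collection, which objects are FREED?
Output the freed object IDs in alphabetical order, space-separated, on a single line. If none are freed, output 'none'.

Roots: D F G
Mark D: refs=F B, marked=D
Mark F: refs=null null, marked=D F
Mark G: refs=B null, marked=D F G
Mark B: refs=B F, marked=B D F G
Unmarked (collected): A C E

Answer: A C E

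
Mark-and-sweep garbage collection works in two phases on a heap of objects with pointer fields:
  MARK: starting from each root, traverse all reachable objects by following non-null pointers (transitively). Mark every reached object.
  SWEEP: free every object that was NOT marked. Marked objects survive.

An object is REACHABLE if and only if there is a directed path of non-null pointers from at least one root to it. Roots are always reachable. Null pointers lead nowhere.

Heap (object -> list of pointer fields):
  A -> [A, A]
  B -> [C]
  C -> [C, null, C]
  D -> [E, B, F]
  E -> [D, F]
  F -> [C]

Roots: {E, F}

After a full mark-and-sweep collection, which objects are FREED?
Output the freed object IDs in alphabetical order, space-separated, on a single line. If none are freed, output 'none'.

Roots: E F
Mark E: refs=D F, marked=E
Mark F: refs=C, marked=E F
Mark D: refs=E B F, marked=D E F
Mark C: refs=C null C, marked=C D E F
Mark B: refs=C, marked=B C D E F
Unmarked (collected): A

Answer: A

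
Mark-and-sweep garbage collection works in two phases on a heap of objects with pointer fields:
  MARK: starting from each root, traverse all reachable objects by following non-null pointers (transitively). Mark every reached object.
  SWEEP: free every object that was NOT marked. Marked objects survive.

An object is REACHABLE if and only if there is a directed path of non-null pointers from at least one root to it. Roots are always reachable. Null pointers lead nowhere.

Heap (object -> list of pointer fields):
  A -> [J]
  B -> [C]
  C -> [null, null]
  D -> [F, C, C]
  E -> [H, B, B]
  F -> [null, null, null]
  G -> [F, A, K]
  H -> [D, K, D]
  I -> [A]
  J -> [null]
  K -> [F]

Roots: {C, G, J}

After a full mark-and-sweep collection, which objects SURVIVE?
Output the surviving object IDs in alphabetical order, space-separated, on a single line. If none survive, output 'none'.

Answer: A C F G J K

Derivation:
Roots: C G J
Mark C: refs=null null, marked=C
Mark G: refs=F A K, marked=C G
Mark J: refs=null, marked=C G J
Mark F: refs=null null null, marked=C F G J
Mark A: refs=J, marked=A C F G J
Mark K: refs=F, marked=A C F G J K
Unmarked (collected): B D E H I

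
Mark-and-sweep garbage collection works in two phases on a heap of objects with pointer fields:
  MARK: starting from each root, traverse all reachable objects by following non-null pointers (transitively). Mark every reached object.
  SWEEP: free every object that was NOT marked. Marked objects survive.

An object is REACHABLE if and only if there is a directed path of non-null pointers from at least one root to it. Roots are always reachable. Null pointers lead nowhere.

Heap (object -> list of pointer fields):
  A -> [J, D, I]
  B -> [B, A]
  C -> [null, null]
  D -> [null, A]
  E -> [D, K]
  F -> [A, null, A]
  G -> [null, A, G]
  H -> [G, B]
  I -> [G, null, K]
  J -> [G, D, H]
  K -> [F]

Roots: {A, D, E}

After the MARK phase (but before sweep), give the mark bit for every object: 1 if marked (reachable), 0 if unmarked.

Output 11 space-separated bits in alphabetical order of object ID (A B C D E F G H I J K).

Answer: 1 1 0 1 1 1 1 1 1 1 1

Derivation:
Roots: A D E
Mark A: refs=J D I, marked=A
Mark D: refs=null A, marked=A D
Mark E: refs=D K, marked=A D E
Mark J: refs=G D H, marked=A D E J
Mark I: refs=G null K, marked=A D E I J
Mark K: refs=F, marked=A D E I J K
Mark G: refs=null A G, marked=A D E G I J K
Mark H: refs=G B, marked=A D E G H I J K
Mark F: refs=A null A, marked=A D E F G H I J K
Mark B: refs=B A, marked=A B D E F G H I J K
Unmarked (collected): C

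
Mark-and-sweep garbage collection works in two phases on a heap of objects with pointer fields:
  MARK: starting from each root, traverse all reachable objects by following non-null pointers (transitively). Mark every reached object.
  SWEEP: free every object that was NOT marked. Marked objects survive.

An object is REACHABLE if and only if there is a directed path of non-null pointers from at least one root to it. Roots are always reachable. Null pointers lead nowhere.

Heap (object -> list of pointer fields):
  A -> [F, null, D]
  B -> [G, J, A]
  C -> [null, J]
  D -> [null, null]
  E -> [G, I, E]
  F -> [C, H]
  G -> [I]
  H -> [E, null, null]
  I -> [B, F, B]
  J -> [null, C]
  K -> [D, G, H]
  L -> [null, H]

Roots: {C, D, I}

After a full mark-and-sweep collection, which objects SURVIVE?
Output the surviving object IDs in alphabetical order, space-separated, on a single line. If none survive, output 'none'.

Roots: C D I
Mark C: refs=null J, marked=C
Mark D: refs=null null, marked=C D
Mark I: refs=B F B, marked=C D I
Mark J: refs=null C, marked=C D I J
Mark B: refs=G J A, marked=B C D I J
Mark F: refs=C H, marked=B C D F I J
Mark G: refs=I, marked=B C D F G I J
Mark A: refs=F null D, marked=A B C D F G I J
Mark H: refs=E null null, marked=A B C D F G H I J
Mark E: refs=G I E, marked=A B C D E F G H I J
Unmarked (collected): K L

Answer: A B C D E F G H I J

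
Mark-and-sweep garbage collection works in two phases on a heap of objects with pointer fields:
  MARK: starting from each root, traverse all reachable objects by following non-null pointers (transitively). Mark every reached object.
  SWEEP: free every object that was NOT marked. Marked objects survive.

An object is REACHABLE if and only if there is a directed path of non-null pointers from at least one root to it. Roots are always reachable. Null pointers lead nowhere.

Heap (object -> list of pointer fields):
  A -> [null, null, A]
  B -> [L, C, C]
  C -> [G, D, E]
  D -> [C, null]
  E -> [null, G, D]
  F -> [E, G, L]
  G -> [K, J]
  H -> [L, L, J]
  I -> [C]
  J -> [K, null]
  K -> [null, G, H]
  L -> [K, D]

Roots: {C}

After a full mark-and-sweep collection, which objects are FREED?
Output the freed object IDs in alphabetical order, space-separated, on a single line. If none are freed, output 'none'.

Answer: A B F I

Derivation:
Roots: C
Mark C: refs=G D E, marked=C
Mark G: refs=K J, marked=C G
Mark D: refs=C null, marked=C D G
Mark E: refs=null G D, marked=C D E G
Mark K: refs=null G H, marked=C D E G K
Mark J: refs=K null, marked=C D E G J K
Mark H: refs=L L J, marked=C D E G H J K
Mark L: refs=K D, marked=C D E G H J K L
Unmarked (collected): A B F I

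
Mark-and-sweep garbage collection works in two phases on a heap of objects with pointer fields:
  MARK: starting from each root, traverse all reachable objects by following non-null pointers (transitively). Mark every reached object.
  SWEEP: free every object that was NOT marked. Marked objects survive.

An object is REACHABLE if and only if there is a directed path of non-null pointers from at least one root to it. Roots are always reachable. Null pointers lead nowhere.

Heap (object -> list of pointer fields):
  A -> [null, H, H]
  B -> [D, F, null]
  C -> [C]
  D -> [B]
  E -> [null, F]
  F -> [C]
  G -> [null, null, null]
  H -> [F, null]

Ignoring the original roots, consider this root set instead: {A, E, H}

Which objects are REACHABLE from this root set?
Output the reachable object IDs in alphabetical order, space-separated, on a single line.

Answer: A C E F H

Derivation:
Roots: A E H
Mark A: refs=null H H, marked=A
Mark E: refs=null F, marked=A E
Mark H: refs=F null, marked=A E H
Mark F: refs=C, marked=A E F H
Mark C: refs=C, marked=A C E F H
Unmarked (collected): B D G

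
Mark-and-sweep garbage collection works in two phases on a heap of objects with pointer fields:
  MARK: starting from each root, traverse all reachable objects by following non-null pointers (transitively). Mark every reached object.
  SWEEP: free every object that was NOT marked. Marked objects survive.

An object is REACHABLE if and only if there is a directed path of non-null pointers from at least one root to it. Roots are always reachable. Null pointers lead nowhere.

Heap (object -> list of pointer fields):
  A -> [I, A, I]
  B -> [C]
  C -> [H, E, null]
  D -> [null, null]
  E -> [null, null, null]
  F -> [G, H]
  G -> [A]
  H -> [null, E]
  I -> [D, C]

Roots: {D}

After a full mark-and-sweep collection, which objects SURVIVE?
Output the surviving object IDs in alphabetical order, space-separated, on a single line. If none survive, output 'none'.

Answer: D

Derivation:
Roots: D
Mark D: refs=null null, marked=D
Unmarked (collected): A B C E F G H I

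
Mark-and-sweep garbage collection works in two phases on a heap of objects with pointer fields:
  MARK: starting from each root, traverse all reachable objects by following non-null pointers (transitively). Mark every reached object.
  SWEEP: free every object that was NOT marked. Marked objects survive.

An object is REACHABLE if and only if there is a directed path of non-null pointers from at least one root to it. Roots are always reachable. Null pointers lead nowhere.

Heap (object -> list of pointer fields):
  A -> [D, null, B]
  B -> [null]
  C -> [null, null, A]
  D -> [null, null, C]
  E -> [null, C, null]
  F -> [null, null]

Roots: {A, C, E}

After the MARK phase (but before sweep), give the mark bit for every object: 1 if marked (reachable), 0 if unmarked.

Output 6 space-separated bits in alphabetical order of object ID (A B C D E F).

Roots: A C E
Mark A: refs=D null B, marked=A
Mark C: refs=null null A, marked=A C
Mark E: refs=null C null, marked=A C E
Mark D: refs=null null C, marked=A C D E
Mark B: refs=null, marked=A B C D E
Unmarked (collected): F

Answer: 1 1 1 1 1 0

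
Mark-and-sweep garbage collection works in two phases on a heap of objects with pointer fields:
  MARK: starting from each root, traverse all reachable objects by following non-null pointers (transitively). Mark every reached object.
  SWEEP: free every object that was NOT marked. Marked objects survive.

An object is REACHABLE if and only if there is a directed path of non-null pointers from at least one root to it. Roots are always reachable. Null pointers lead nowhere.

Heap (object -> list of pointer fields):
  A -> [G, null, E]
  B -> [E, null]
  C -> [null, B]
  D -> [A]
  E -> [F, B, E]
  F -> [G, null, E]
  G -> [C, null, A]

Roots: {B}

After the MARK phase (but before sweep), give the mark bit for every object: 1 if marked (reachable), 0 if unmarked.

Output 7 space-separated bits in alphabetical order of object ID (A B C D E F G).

Answer: 1 1 1 0 1 1 1

Derivation:
Roots: B
Mark B: refs=E null, marked=B
Mark E: refs=F B E, marked=B E
Mark F: refs=G null E, marked=B E F
Mark G: refs=C null A, marked=B E F G
Mark C: refs=null B, marked=B C E F G
Mark A: refs=G null E, marked=A B C E F G
Unmarked (collected): D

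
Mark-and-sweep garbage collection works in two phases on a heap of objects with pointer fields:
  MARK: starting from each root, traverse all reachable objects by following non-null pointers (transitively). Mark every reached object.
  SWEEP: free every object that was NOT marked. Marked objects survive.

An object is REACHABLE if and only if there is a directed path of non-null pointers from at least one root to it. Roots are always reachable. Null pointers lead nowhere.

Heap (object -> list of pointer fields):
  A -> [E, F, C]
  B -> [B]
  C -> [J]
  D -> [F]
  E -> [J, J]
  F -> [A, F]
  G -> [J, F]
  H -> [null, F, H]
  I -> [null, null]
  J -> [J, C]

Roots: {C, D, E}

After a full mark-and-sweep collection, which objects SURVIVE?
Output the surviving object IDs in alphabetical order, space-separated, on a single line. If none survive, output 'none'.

Answer: A C D E F J

Derivation:
Roots: C D E
Mark C: refs=J, marked=C
Mark D: refs=F, marked=C D
Mark E: refs=J J, marked=C D E
Mark J: refs=J C, marked=C D E J
Mark F: refs=A F, marked=C D E F J
Mark A: refs=E F C, marked=A C D E F J
Unmarked (collected): B G H I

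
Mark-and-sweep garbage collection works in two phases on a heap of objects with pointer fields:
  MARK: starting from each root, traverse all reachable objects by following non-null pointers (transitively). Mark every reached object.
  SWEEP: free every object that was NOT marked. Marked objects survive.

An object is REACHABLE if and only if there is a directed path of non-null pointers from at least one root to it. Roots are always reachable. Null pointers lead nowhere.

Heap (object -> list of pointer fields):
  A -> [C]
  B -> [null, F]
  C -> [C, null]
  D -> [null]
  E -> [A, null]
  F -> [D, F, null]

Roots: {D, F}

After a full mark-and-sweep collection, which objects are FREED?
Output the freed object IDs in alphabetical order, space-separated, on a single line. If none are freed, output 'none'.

Answer: A B C E

Derivation:
Roots: D F
Mark D: refs=null, marked=D
Mark F: refs=D F null, marked=D F
Unmarked (collected): A B C E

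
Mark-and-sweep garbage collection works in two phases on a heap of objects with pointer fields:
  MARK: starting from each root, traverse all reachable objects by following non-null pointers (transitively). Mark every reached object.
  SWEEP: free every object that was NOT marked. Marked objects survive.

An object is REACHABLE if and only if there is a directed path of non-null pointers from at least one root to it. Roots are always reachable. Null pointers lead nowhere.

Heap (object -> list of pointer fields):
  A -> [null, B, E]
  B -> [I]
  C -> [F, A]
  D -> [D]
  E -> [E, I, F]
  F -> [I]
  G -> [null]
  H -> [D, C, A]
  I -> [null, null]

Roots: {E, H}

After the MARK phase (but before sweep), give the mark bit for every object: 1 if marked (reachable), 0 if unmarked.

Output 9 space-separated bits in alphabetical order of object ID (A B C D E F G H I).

Answer: 1 1 1 1 1 1 0 1 1

Derivation:
Roots: E H
Mark E: refs=E I F, marked=E
Mark H: refs=D C A, marked=E H
Mark I: refs=null null, marked=E H I
Mark F: refs=I, marked=E F H I
Mark D: refs=D, marked=D E F H I
Mark C: refs=F A, marked=C D E F H I
Mark A: refs=null B E, marked=A C D E F H I
Mark B: refs=I, marked=A B C D E F H I
Unmarked (collected): G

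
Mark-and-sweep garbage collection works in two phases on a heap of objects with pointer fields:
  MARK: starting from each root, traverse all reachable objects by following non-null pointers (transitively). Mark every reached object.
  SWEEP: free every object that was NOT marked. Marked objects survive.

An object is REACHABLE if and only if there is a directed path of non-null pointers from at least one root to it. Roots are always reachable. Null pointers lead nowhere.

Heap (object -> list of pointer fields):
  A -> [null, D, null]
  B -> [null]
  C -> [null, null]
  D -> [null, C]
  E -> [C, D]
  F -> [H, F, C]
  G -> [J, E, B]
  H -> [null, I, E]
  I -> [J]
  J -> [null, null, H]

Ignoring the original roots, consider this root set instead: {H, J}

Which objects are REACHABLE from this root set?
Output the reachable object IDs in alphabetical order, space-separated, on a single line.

Roots: H J
Mark H: refs=null I E, marked=H
Mark J: refs=null null H, marked=H J
Mark I: refs=J, marked=H I J
Mark E: refs=C D, marked=E H I J
Mark C: refs=null null, marked=C E H I J
Mark D: refs=null C, marked=C D E H I J
Unmarked (collected): A B F G

Answer: C D E H I J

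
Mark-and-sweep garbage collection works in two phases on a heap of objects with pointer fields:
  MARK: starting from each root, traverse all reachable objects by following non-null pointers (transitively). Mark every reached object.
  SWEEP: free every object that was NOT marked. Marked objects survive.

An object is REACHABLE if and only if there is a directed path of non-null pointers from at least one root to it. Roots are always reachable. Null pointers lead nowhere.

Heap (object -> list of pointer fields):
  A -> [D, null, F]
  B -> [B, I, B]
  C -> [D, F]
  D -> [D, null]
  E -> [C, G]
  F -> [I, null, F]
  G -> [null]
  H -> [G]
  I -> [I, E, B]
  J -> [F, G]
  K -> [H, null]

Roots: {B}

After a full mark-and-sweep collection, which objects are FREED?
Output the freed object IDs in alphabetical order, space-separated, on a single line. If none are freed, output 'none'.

Roots: B
Mark B: refs=B I B, marked=B
Mark I: refs=I E B, marked=B I
Mark E: refs=C G, marked=B E I
Mark C: refs=D F, marked=B C E I
Mark G: refs=null, marked=B C E G I
Mark D: refs=D null, marked=B C D E G I
Mark F: refs=I null F, marked=B C D E F G I
Unmarked (collected): A H J K

Answer: A H J K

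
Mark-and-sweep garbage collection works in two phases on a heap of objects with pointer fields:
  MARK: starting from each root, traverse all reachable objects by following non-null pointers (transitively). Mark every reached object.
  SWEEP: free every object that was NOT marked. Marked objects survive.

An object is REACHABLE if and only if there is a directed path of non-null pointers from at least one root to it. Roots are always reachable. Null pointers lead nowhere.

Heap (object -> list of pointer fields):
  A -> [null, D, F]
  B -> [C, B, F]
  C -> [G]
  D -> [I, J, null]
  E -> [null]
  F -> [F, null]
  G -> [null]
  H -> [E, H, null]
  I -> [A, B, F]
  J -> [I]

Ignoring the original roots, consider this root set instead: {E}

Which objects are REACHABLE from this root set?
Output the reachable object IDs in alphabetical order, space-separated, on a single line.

Roots: E
Mark E: refs=null, marked=E
Unmarked (collected): A B C D F G H I J

Answer: E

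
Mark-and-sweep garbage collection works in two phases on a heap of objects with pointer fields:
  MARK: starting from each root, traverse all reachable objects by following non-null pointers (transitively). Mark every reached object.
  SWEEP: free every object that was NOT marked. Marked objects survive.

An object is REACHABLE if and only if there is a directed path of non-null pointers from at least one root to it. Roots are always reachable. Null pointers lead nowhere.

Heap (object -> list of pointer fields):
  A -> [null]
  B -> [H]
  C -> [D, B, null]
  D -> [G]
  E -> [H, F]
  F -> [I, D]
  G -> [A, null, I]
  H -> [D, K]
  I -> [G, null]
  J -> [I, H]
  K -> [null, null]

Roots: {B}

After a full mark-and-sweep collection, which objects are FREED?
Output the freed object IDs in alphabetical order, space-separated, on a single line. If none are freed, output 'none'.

Answer: C E F J

Derivation:
Roots: B
Mark B: refs=H, marked=B
Mark H: refs=D K, marked=B H
Mark D: refs=G, marked=B D H
Mark K: refs=null null, marked=B D H K
Mark G: refs=A null I, marked=B D G H K
Mark A: refs=null, marked=A B D G H K
Mark I: refs=G null, marked=A B D G H I K
Unmarked (collected): C E F J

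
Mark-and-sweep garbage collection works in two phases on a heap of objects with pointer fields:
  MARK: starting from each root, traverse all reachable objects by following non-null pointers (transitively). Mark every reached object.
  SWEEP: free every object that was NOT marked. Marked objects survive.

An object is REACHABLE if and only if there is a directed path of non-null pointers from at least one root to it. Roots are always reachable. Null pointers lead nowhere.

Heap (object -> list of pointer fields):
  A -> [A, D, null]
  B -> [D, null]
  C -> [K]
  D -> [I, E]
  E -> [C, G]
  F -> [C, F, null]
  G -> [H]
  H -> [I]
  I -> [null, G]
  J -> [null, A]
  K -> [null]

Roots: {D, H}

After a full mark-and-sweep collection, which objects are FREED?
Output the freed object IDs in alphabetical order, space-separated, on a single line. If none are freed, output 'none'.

Roots: D H
Mark D: refs=I E, marked=D
Mark H: refs=I, marked=D H
Mark I: refs=null G, marked=D H I
Mark E: refs=C G, marked=D E H I
Mark G: refs=H, marked=D E G H I
Mark C: refs=K, marked=C D E G H I
Mark K: refs=null, marked=C D E G H I K
Unmarked (collected): A B F J

Answer: A B F J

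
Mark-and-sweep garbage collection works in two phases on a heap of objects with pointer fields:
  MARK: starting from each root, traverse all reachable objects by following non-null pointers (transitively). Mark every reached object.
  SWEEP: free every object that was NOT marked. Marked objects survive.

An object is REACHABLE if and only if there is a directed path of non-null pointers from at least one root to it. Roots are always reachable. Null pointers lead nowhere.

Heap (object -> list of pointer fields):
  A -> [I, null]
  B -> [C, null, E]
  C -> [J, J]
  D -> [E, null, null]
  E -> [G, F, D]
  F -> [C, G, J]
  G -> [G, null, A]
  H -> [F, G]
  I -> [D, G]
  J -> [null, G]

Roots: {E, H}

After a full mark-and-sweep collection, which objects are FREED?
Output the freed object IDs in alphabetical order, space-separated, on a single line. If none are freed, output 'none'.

Roots: E H
Mark E: refs=G F D, marked=E
Mark H: refs=F G, marked=E H
Mark G: refs=G null A, marked=E G H
Mark F: refs=C G J, marked=E F G H
Mark D: refs=E null null, marked=D E F G H
Mark A: refs=I null, marked=A D E F G H
Mark C: refs=J J, marked=A C D E F G H
Mark J: refs=null G, marked=A C D E F G H J
Mark I: refs=D G, marked=A C D E F G H I J
Unmarked (collected): B

Answer: B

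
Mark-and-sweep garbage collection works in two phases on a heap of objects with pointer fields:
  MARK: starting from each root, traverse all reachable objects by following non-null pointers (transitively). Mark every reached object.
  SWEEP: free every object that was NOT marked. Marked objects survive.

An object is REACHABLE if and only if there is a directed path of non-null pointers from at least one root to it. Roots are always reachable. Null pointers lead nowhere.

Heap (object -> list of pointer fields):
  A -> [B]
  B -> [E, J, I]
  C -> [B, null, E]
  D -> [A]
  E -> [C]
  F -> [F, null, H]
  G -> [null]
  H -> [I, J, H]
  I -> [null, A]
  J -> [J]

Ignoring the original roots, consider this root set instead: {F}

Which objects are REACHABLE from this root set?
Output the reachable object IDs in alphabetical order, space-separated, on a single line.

Roots: F
Mark F: refs=F null H, marked=F
Mark H: refs=I J H, marked=F H
Mark I: refs=null A, marked=F H I
Mark J: refs=J, marked=F H I J
Mark A: refs=B, marked=A F H I J
Mark B: refs=E J I, marked=A B F H I J
Mark E: refs=C, marked=A B E F H I J
Mark C: refs=B null E, marked=A B C E F H I J
Unmarked (collected): D G

Answer: A B C E F H I J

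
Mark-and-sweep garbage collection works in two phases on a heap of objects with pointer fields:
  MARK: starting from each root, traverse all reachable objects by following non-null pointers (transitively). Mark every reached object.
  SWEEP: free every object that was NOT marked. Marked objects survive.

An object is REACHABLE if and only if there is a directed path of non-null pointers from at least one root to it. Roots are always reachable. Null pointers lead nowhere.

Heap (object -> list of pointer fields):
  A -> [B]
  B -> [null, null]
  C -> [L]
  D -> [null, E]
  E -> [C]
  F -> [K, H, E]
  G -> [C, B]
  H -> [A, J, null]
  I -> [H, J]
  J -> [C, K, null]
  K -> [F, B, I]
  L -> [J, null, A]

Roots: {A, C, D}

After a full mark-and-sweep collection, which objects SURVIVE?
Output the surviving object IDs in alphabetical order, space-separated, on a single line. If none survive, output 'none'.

Answer: A B C D E F H I J K L

Derivation:
Roots: A C D
Mark A: refs=B, marked=A
Mark C: refs=L, marked=A C
Mark D: refs=null E, marked=A C D
Mark B: refs=null null, marked=A B C D
Mark L: refs=J null A, marked=A B C D L
Mark E: refs=C, marked=A B C D E L
Mark J: refs=C K null, marked=A B C D E J L
Mark K: refs=F B I, marked=A B C D E J K L
Mark F: refs=K H E, marked=A B C D E F J K L
Mark I: refs=H J, marked=A B C D E F I J K L
Mark H: refs=A J null, marked=A B C D E F H I J K L
Unmarked (collected): G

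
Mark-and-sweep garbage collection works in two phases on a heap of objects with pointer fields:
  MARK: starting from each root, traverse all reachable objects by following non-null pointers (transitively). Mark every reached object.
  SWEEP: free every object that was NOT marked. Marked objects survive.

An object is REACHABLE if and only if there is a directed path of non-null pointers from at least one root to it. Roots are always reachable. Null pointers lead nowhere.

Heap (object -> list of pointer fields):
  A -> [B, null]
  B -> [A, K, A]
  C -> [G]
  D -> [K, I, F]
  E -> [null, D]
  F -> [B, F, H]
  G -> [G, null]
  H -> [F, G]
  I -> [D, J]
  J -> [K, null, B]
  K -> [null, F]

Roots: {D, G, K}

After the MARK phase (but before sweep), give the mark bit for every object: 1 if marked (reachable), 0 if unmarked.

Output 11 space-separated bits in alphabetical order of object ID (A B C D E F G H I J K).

Answer: 1 1 0 1 0 1 1 1 1 1 1

Derivation:
Roots: D G K
Mark D: refs=K I F, marked=D
Mark G: refs=G null, marked=D G
Mark K: refs=null F, marked=D G K
Mark I: refs=D J, marked=D G I K
Mark F: refs=B F H, marked=D F G I K
Mark J: refs=K null B, marked=D F G I J K
Mark B: refs=A K A, marked=B D F G I J K
Mark H: refs=F G, marked=B D F G H I J K
Mark A: refs=B null, marked=A B D F G H I J K
Unmarked (collected): C E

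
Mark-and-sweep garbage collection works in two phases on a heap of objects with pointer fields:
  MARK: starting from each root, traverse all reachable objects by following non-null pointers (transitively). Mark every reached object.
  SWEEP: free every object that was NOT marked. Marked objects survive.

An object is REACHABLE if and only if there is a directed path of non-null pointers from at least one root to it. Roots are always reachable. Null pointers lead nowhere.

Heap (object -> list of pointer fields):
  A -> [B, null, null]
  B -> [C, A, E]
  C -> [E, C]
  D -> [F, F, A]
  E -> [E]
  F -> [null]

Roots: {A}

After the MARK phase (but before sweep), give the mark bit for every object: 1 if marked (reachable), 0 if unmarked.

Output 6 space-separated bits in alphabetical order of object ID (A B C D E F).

Roots: A
Mark A: refs=B null null, marked=A
Mark B: refs=C A E, marked=A B
Mark C: refs=E C, marked=A B C
Mark E: refs=E, marked=A B C E
Unmarked (collected): D F

Answer: 1 1 1 0 1 0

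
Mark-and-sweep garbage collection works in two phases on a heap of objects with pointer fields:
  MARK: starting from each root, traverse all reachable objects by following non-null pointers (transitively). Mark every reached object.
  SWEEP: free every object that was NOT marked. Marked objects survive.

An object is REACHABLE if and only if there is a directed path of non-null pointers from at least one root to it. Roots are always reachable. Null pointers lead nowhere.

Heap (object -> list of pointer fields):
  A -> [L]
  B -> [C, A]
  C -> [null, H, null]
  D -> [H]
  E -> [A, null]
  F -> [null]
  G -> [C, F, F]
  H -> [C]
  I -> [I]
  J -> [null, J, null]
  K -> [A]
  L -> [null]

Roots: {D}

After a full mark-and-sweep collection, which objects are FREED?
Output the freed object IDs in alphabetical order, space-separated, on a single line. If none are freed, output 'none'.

Roots: D
Mark D: refs=H, marked=D
Mark H: refs=C, marked=D H
Mark C: refs=null H null, marked=C D H
Unmarked (collected): A B E F G I J K L

Answer: A B E F G I J K L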